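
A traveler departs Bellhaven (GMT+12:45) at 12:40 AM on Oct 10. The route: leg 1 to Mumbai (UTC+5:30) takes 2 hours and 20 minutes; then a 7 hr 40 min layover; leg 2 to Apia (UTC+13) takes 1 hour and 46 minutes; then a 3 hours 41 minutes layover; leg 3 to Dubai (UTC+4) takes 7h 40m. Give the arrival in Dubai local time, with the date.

3:02 PM on October 10

Convert departure to UTC: 12:40 AM − 12:45 = 11:55 AM UTC on Oct 9.
Add 2 hours and 20 minutes leg 1 → 2:15 PM UTC.
Add 7 hours and 40 minutes layover in Mumbai → 9:55 PM UTC.
Add 1 hour and 46 minutes leg 2 → 11:41 PM UTC.
Add 3 hours and 41 minutes layover in Apia → 3:22 AM UTC (Oct 10).
Add 7 hours and 40 minutes leg 3 → 11:02 AM UTC.
Dubai is UTC+4:00, so local arrival = 11:02 AM + 4:00 = 3:02 PM on Oct 10.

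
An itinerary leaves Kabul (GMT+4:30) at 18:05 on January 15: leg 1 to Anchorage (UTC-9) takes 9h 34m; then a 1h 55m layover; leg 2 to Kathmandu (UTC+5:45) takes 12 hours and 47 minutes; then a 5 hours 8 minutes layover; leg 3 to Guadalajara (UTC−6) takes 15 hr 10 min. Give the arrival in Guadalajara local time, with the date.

Convert departure to UTC: 18:05 − 4:30 = 13:35 UTC on Jan 15.
Add 9 hours and 34 minutes leg 1 → 23:09 UTC.
Add 1 hour 55 minutes layover in Anchorage → 01:04 UTC (Jan 16).
Add 12 hours and 47 minutes leg 2 → 13:51 UTC.
Add 5 hours 8 minutes layover in Kathmandu → 18:59 UTC.
Add 15 hours 10 minutes leg 3 → 10:09 UTC (Jan 17).
Guadalajara is UTC−6:00, so local arrival = 10:09 − 6:00 = 04:09 on Jan 17.

04:09 on Jan 17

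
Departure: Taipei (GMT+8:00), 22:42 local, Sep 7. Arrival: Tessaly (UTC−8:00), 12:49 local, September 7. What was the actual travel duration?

Tessaly is 16:00 behind Taipei.
Clock-face elapsed time (ignoring zones) is −9 hours 53 minutes.
Actual elapsed = −9 hours 53 minutes + 16:00 = 6 hours 7 minutes.

6 hours 7 minutes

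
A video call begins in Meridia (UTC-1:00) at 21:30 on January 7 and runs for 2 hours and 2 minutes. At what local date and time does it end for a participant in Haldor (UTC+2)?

Haldor is 3:00 ahead of Meridia.
After 2 hours and 2 minutes it is 23:32 in Meridia.
Shift by the zone difference: 23:32 + 3:00 = 02:32 on Jan 8 in Haldor.

02:32 on January 8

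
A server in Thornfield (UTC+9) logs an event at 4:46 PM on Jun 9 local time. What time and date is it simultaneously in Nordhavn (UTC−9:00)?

10:46 PM on June 8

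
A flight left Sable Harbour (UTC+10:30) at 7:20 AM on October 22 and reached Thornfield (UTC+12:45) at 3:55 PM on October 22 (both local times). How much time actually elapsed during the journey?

6 hours 20 minutes

Departure in UTC: 7:20 AM − 10:30 = 8:50 PM on Oct 21.
Arrival in UTC: 3:55 PM − 12:45 = 3:10 AM on Oct 22.
Elapsed = 3:10 AM − 8:50 PM (+1 day) = 6 hours 20 minutes.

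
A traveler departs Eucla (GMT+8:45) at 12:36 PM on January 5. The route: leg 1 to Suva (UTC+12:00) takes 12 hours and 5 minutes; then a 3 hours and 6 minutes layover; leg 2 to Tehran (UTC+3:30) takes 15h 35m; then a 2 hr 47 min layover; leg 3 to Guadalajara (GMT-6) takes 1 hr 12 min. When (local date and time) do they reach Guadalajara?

Convert departure to UTC: 12:36 PM − 8:45 = 3:51 AM UTC on Jan 5.
Add 12 hours and 5 minutes leg 1 → 3:56 PM UTC.
Add 3 hours and 6 minutes layover in Suva → 7:02 PM UTC.
Add 15 hours and 35 minutes leg 2 → 10:37 AM UTC (Jan 6).
Add 2 hours and 47 minutes layover in Tehran → 1:24 PM UTC.
Add 1 hour 12 minutes leg 3 → 2:36 PM UTC.
Guadalajara is UTC−6:00, so local arrival = 2:36 PM − 6:00 = 8:36 AM on Jan 6.

8:36 AM on January 6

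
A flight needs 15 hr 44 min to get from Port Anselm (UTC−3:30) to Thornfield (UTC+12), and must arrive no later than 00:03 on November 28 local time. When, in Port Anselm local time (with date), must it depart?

Target arrival in UTC: 00:03 − 12:00 = 12:03 on Nov 27.
Subtract 15 hours 44 minutes → departure 20:19 UTC on Nov 26.
Port Anselm is UTC−3:30: 20:19 − 3:30 = 16:49 on Nov 26.

16:49 on November 26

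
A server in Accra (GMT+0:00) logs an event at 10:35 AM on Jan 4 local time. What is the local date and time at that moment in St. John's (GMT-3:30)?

Accra is UTC+0 so that is 10:35 AM UTC.
St. John's is UTC−3:30: 10:35 AM − 3:30 = 7:05 AM on Jan 4.

7:05 AM on Jan 4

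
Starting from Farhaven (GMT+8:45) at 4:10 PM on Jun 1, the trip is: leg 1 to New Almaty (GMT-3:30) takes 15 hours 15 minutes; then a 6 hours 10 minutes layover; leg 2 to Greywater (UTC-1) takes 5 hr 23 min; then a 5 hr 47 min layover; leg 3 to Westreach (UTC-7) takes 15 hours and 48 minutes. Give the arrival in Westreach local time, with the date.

12:48 AM on June 3

Convert departure to UTC: 4:10 PM − 8:45 = 7:25 AM UTC on Jun 1.
Add 15 hours and 15 minutes leg 1 → 10:40 PM UTC.
Add 6 hours and 10 minutes layover in New Almaty → 4:50 AM UTC (Jun 2).
Add 5 hours 23 minutes leg 2 → 10:13 AM UTC.
Add 5 hours 47 minutes layover in Greywater → 4:00 PM UTC.
Add 15 hours and 48 minutes leg 3 → 7:48 AM UTC (Jun 3).
Westreach is UTC−7:00, so local arrival = 7:48 AM − 7:00 = 12:48 AM on Jun 3.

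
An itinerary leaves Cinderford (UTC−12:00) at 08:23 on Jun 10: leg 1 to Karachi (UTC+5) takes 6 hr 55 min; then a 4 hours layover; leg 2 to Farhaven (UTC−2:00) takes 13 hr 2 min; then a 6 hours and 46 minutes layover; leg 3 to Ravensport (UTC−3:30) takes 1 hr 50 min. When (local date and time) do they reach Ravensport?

Convert departure to UTC: 08:23 + 12:00 = 20:23 UTC on Jun 10.
Add 6 hours 55 minutes leg 1 → 03:18 UTC (Jun 11).
Add 4 hours layover in Karachi → 07:18 UTC.
Add 13 hours and 2 minutes leg 2 → 20:20 UTC.
Add 6 hours 46 minutes layover in Farhaven → 03:06 UTC (Jun 12).
Add 1 hour and 50 minutes leg 3 → 04:56 UTC.
Ravensport is UTC−3:30, so local arrival = 04:56 − 3:30 = 01:26 on Jun 12.

01:26 on June 12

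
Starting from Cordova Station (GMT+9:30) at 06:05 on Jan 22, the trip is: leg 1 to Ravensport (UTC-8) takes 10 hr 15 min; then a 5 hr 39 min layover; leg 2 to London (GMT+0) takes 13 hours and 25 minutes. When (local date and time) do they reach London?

Convert departure to UTC: 06:05 − 9:30 = 20:35 UTC on Jan 21.
Add 10 hours and 15 minutes leg 1 → 06:50 UTC (Jan 22).
Add 5 hours 39 minutes layover in Ravensport → 12:29 UTC.
Add 13 hours 25 minutes leg 2 → 01:54 UTC (Jan 23).
London is UTC+0, so local arrival is the same: 01:54 on Jan 23.

01:54 on January 23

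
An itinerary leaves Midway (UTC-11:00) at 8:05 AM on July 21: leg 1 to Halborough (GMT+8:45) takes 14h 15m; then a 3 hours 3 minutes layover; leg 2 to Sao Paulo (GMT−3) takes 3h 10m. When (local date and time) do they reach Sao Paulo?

12:33 PM on Jul 22

Convert departure to UTC: 8:05 AM + 11:00 = 7:05 PM UTC on Jul 21.
Add 14 hours and 15 minutes leg 1 → 9:20 AM UTC (Jul 22).
Add 3 hours and 3 minutes layover in Halborough → 12:23 PM UTC.
Add 3 hours 10 minutes leg 2 → 3:33 PM UTC.
Sao Paulo is UTC−3:00, so local arrival = 3:33 PM − 3:00 = 12:33 PM on Jul 22.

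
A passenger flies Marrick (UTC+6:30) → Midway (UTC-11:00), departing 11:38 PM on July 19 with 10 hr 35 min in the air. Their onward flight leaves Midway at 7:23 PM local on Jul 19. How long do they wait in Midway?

Convert departure to UTC: 11:38 PM − 6:30 = 5:08 PM UTC on Jul 19.
Add 10 hours 35 minutes flight time → 3:43 AM UTC (Jul 20).
Midway is UTC−11:00, so local arrival = 3:43 AM − 11:00 = 4:43 PM on Jul 19.
Layover = 7:23 PM − 4:43 PM = 2 hours 40 minutes.

2 hours 40 minutes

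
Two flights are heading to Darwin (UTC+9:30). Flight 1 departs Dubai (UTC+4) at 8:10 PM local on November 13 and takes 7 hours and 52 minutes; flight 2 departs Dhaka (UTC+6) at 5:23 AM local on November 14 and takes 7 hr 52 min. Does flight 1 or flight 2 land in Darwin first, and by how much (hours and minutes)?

Flight 1 in UTC: 8:10 PM − 4:00 = 4:10 PM on Nov 13.
+7 hours 52 minutes → arrive 12:02 AM UTC on Nov 14.
Flight 2 in UTC: 5:23 AM − 6:00 = 11:23 PM on Nov 13.
+7 hours 52 minutes → arrive 7:15 AM UTC on Nov 14.
Flight 1 lands earlier by 7 hours 13 minutes.

the first, by 7 hours 13 minutes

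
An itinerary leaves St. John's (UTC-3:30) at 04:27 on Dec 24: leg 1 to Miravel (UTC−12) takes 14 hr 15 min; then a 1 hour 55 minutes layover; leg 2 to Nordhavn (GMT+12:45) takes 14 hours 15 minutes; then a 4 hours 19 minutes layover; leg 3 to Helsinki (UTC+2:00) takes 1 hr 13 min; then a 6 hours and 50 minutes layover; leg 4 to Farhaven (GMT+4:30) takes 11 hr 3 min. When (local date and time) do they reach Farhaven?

18:17 on December 26

Convert departure to UTC: 04:27 + 3:30 = 07:57 UTC on Dec 24.
Add 14 hours and 15 minutes leg 1 → 22:12 UTC.
Add 1 hour 55 minutes layover in Miravel → 00:07 UTC (Dec 25).
Add 14 hours 15 minutes leg 2 → 14:22 UTC.
Add 4 hours and 19 minutes layover in Nordhavn → 18:41 UTC.
Add 1 hour and 13 minutes leg 3 → 19:54 UTC.
Add 6 hours and 50 minutes layover in Helsinki → 02:44 UTC (Dec 26).
Add 11 hours and 3 minutes leg 4 → 13:47 UTC.
Farhaven is UTC+4:30, so local arrival = 13:47 + 4:30 = 18:17 on Dec 26.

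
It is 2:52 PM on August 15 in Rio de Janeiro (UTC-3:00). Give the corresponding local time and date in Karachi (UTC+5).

Karachi is 8:00 ahead of Rio de Janeiro.
Shift by the zone difference: 2:52 PM + 8:00 = 10:52 PM on Aug 15 in Karachi.

10:52 PM on August 15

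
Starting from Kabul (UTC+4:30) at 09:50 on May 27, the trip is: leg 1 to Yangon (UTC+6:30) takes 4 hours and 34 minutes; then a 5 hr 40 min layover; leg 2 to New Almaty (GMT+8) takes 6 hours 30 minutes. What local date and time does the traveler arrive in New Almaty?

06:04 on May 28

Convert departure to UTC: 09:50 − 4:30 = 05:20 UTC on May 27.
Add 4 hours 34 minutes leg 1 → 09:54 UTC.
Add 5 hours 40 minutes layover in Yangon → 15:34 UTC.
Add 6 hours 30 minutes leg 2 → 22:04 UTC.
New Almaty is UTC+8:00, so local arrival = 22:04 + 8:00 = 06:04 on May 28.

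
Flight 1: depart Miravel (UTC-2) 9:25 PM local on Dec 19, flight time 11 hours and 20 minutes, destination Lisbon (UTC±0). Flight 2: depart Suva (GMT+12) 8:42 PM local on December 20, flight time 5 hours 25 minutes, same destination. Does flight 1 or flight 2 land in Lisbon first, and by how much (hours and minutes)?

Flight 1 in UTC: 9:25 PM + 2:00 = 11:25 PM on Dec 19.
+11 hours 20 minutes → arrive 10:45 AM UTC on Dec 20.
Flight 2 in UTC: 8:42 PM − 12:00 = 8:42 AM on Dec 20.
+5 hours 25 minutes → arrive 2:07 PM UTC on Dec 20.
Flight 1 lands earlier by 3 hours 22 minutes.

the first, by 3 hours 22 minutes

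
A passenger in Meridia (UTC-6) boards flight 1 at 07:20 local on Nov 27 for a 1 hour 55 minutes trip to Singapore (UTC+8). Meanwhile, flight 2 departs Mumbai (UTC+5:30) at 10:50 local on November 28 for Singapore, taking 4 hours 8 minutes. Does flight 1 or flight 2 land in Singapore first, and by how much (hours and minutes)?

the first, by 18 hours 13 minutes

Flight 1 in UTC: 07:20 + 6:00 = 13:20 on Nov 27.
+1 hour 55 minutes → arrive 15:15 UTC on Nov 27.
Flight 2 in UTC: 10:50 − 5:30 = 05:20 on Nov 28.
+4 hours and 8 minutes → arrive 09:28 UTC on Nov 28.
Flight 1 lands earlier by 18 hours 13 minutes.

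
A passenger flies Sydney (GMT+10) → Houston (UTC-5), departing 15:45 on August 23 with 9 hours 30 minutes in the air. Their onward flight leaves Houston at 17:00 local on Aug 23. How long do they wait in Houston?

6 hours 45 minutes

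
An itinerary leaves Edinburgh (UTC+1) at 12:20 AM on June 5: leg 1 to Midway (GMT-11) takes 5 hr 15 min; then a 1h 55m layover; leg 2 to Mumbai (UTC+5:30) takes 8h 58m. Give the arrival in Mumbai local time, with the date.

Convert departure to UTC: 12:20 AM − 1:00 = 11:20 PM UTC on Jun 4.
Add 5 hours 15 minutes leg 1 → 4:35 AM UTC (Jun 5).
Add 1 hour 55 minutes layover in Midway → 6:30 AM UTC.
Add 8 hours 58 minutes leg 2 → 3:28 PM UTC.
Mumbai is UTC+5:30, so local arrival = 3:28 PM + 5:30 = 8:58 PM on Jun 5.

8:58 PM on June 5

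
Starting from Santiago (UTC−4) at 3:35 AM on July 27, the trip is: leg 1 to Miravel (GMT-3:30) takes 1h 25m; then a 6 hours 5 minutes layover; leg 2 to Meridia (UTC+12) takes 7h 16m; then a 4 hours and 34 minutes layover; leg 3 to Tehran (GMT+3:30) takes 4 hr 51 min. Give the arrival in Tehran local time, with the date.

11:16 AM on Jul 28

Convert departure to UTC: 3:35 AM + 4:00 = 7:35 AM UTC on Jul 27.
Add 1 hour and 25 minutes leg 1 → 9:00 AM UTC.
Add 6 hours 5 minutes layover in Miravel → 3:05 PM UTC.
Add 7 hours and 16 minutes leg 2 → 10:21 PM UTC.
Add 4 hours 34 minutes layover in Meridia → 2:55 AM UTC (Jul 28).
Add 4 hours 51 minutes leg 3 → 7:46 AM UTC.
Tehran is UTC+3:30, so local arrival = 7:46 AM + 3:30 = 11:16 AM on Jul 28.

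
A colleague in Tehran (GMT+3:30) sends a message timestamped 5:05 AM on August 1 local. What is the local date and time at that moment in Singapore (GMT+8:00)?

9:35 AM on August 1

Singapore is 4:30 ahead of Tehran.
Shift by the zone difference: 5:05 AM + 4:30 = 9:35 AM on Aug 1 in Singapore.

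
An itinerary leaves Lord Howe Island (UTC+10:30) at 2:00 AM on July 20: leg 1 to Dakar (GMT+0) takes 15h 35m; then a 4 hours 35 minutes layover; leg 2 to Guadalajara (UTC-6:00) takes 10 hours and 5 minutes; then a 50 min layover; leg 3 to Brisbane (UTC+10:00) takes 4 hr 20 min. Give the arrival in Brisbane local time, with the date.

12:55 PM on July 21

Convert departure to UTC: 2:00 AM − 10:30 = 3:30 PM UTC on Jul 19.
Add 15 hours and 35 minutes leg 1 → 7:05 AM UTC (Jul 20).
Add 4 hours and 35 minutes layover in Dakar → 11:40 AM UTC.
Add 10 hours 5 minutes leg 2 → 9:45 PM UTC.
Add 50 minutes layover in Guadalajara → 10:35 PM UTC.
Add 4 hours and 20 minutes leg 3 → 2:55 AM UTC (Jul 21).
Brisbane is UTC+10:00, so local arrival = 2:55 AM + 10:00 = 12:55 PM on Jul 21.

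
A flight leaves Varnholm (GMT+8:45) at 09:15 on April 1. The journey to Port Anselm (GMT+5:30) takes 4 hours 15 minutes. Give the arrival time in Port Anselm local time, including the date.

10:15 on Apr 1

Convert departure to UTC: 09:15 − 8:45 = 00:30 UTC on Apr 1.
Add 4 hours and 15 minutes travel time → 04:45 UTC.
Port Anselm is UTC+5:30, so local arrival = 04:45 + 5:30 = 10:15 on Apr 1.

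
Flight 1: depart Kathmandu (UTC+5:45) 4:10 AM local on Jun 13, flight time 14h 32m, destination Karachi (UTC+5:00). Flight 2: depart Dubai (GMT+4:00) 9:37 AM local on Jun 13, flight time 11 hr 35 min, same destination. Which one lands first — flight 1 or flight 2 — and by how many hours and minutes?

Flight 1 in UTC: 4:10 AM − 5:45 = 10:25 PM on Jun 12.
+14 hours 32 minutes → arrive 12:57 PM UTC on Jun 13.
Flight 2 in UTC: 9:37 AM − 4:00 = 5:37 AM on Jun 13.
+11 hours and 35 minutes → arrive 5:12 PM UTC on Jun 13.
Flight 1 lands earlier by 4 hours 15 minutes.

the first, by 4 hours 15 minutes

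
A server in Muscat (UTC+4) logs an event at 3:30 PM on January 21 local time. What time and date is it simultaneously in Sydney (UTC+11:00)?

10:30 PM on January 21

Sydney is 7:00 ahead of Muscat.
Shift by the zone difference: 3:30 PM + 7:00 = 10:30 PM on Jan 21 in Sydney.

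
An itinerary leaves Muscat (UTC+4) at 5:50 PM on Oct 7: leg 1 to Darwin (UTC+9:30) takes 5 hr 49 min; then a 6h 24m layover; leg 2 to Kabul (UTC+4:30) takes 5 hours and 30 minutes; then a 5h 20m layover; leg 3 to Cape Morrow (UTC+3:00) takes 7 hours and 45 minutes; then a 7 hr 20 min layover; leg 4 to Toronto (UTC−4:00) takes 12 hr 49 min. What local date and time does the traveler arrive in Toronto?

Convert departure to UTC: 5:50 PM − 4:00 = 1:50 PM UTC on Oct 7.
Add 5 hours and 49 minutes leg 1 → 7:39 PM UTC.
Add 6 hours 24 minutes layover in Darwin → 2:03 AM UTC (Oct 8).
Add 5 hours and 30 minutes leg 2 → 7:33 AM UTC.
Add 5 hours and 20 minutes layover in Kabul → 12:53 PM UTC.
Add 7 hours 45 minutes leg 3 → 8:38 PM UTC.
Add 7 hours and 20 minutes layover in Cape Morrow → 3:58 AM UTC (Oct 9).
Add 12 hours and 49 minutes leg 4 → 4:47 PM UTC.
Toronto is UTC−4:00, so local arrival = 4:47 PM − 4:00 = 12:47 PM on Oct 9.

12:47 PM on October 9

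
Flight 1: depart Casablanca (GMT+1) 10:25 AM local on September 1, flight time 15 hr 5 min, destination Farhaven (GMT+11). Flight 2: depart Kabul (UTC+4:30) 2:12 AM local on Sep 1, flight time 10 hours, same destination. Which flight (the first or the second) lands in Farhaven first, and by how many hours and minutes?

Flight 1 in UTC: 10:25 AM − 1:00 = 9:25 AM on Sep 1.
+15 hours and 5 minutes → arrive 12:30 AM UTC on Sep 2.
Flight 2 in UTC: 2:12 AM − 4:30 = 9:42 PM on Aug 31.
+10 hours → arrive 7:42 AM UTC on Sep 1.
Flight 2 lands earlier by 16 hours 48 minutes.

the second, by 16 hours 48 minutes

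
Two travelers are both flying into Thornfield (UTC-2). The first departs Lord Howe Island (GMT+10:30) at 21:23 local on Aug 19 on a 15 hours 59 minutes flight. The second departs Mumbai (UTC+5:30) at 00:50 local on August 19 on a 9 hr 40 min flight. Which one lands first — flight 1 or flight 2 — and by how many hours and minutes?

Flight 1 in UTC: 21:23 − 10:30 = 10:53 on Aug 19.
+15 hours and 59 minutes → arrive 02:52 UTC on Aug 20.
Flight 2 in UTC: 00:50 − 5:30 = 19:20 on Aug 18.
+9 hours and 40 minutes → arrive 05:00 UTC on Aug 19.
Flight 2 lands earlier by 21 hours 52 minutes.

the second, by 21 hours 52 minutes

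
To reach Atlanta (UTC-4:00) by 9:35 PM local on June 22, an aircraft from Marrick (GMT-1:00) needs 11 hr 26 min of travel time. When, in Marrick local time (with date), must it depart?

Target arrival in UTC: 9:35 PM + 4:00 = 1:35 AM on Jun 23.
Subtract 11 hours and 26 minutes → departure 2:09 PM UTC on Jun 22.
Marrick is UTC−1:00: 2:09 PM − 1:00 = 1:09 PM on Jun 22.

1:09 PM on June 22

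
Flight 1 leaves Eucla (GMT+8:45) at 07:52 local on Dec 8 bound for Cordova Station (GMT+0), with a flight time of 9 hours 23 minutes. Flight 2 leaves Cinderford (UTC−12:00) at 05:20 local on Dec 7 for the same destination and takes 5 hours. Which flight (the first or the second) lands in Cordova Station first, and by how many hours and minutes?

the second, by 10 hours 10 minutes

Flight 1 in UTC: 07:52 − 8:45 = 23:07 on Dec 7.
+9 hours 23 minutes → arrive 08:30 UTC on Dec 8.
Flight 2 in UTC: 05:20 + 12:00 = 17:20 on Dec 7.
+5 hours → arrive 22:20 UTC on Dec 7.
Flight 2 lands earlier by 10 hours 10 minutes.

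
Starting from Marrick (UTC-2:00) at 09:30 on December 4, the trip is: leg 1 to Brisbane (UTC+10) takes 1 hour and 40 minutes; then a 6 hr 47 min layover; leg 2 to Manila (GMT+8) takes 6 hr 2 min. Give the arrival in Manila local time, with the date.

09:59 on December 5

Convert departure to UTC: 09:30 + 2:00 = 11:30 UTC on Dec 4.
Add 1 hour and 40 minutes leg 1 → 13:10 UTC.
Add 6 hours 47 minutes layover in Brisbane → 19:57 UTC.
Add 6 hours and 2 minutes leg 2 → 01:59 UTC (Dec 5).
Manila is UTC+8:00, so local arrival = 01:59 + 8:00 = 09:59 on Dec 5.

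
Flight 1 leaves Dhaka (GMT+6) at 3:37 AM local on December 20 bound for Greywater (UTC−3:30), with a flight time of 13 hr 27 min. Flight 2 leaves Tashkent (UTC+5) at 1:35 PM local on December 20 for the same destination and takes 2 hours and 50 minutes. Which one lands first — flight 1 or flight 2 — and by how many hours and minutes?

Flight 1 in UTC: 3:37 AM − 6:00 = 9:37 PM on Dec 19.
+13 hours 27 minutes → arrive 11:04 AM UTC on Dec 20.
Flight 2 in UTC: 1:35 PM − 5:00 = 8:35 AM on Dec 20.
+2 hours and 50 minutes → arrive 11:25 AM UTC on Dec 20.
Flight 1 lands earlier by 21 minutes.

the first, by 21 minutes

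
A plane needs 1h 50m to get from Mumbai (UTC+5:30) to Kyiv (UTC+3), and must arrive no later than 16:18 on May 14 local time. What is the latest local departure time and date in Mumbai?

16:58 on May 14

Target arrival in UTC: 16:18 − 3:00 = 13:18 on May 14.
Subtract 1 hour 50 minutes → departure 11:28 UTC on May 14.
Mumbai is UTC+5:30: 11:28 + 5:30 = 16:58 on May 14.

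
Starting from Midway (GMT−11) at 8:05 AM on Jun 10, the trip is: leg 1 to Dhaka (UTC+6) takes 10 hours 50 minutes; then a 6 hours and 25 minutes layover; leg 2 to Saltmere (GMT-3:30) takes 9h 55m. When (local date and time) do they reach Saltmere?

6:45 PM on June 11

Convert departure to UTC: 8:05 AM + 11:00 = 7:05 PM UTC on Jun 10.
Add 10 hours and 50 minutes leg 1 → 5:55 AM UTC (Jun 11).
Add 6 hours and 25 minutes layover in Dhaka → 12:20 PM UTC.
Add 9 hours and 55 minutes leg 2 → 10:15 PM UTC.
Saltmere is UTC−3:30, so local arrival = 10:15 PM − 3:30 = 6:45 PM on Jun 11.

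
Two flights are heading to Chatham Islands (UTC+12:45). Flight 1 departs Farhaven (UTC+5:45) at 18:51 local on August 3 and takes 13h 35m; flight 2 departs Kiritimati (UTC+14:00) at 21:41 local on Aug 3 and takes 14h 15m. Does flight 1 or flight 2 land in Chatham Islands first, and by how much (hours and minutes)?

Flight 1 in UTC: 18:51 − 5:45 = 13:06 on Aug 3.
+13 hours and 35 minutes → arrive 02:41 UTC on Aug 4.
Flight 2 in UTC: 21:41 − 14:00 = 07:41 on Aug 3.
+14 hours and 15 minutes → arrive 21:56 UTC on Aug 3.
Flight 2 lands earlier by 4 hours 45 minutes.

the second, by 4 hours 45 minutes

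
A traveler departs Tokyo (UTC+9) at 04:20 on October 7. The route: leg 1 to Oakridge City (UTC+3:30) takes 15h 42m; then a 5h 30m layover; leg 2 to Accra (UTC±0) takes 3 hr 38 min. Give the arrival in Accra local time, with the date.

Convert departure to UTC: 04:20 − 9:00 = 19:20 UTC on Oct 6.
Add 15 hours and 42 minutes leg 1 → 11:02 UTC (Oct 7).
Add 5 hours 30 minutes layover in Oakridge City → 16:32 UTC.
Add 3 hours and 38 minutes leg 2 → 20:10 UTC.
Accra is UTC+0, so local arrival is the same: 20:10 on Oct 7.

20:10 on Oct 7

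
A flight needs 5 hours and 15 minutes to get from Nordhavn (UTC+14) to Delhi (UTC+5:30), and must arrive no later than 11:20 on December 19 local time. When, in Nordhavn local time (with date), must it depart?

14:35 on December 19

Target arrival in UTC: 11:20 − 5:30 = 05:50 on Dec 19.
Subtract 5 hours and 15 minutes → departure 00:35 UTC on Dec 19.
Nordhavn is UTC+14:00: 00:35 + 14:00 = 14:35 on Dec 19.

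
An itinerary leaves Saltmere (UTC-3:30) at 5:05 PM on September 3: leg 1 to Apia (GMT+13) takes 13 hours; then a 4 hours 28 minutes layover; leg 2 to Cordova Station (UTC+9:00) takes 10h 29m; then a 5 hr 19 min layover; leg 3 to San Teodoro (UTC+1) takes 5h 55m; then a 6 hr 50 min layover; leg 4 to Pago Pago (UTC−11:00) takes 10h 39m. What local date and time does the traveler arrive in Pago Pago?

6:15 PM on September 5

Convert departure to UTC: 5:05 PM + 3:30 = 8:35 PM UTC on Sep 3.
Add 13 hours leg 1 → 9:35 AM UTC (Sep 4).
Add 4 hours 28 minutes layover in Apia → 2:03 PM UTC.
Add 10 hours 29 minutes leg 2 → 12:32 AM UTC (Sep 5).
Add 5 hours 19 minutes layover in Cordova Station → 5:51 AM UTC.
Add 5 hours 55 minutes leg 3 → 11:46 AM UTC.
Add 6 hours 50 minutes layover in San Teodoro → 6:36 PM UTC.
Add 10 hours 39 minutes leg 4 → 5:15 AM UTC (Sep 6).
Pago Pago is UTC−11:00, so local arrival = 5:15 AM − 11:00 = 6:15 PM on Sep 5.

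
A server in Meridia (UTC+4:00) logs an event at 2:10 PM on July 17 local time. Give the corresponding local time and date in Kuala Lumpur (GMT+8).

In UTC: 2:10 PM − 4:00 = 10:10 AM on Jul 17.
Kuala Lumpur is UTC+8:00: 10:10 AM + 8:00 = 6:10 PM on Jul 17.

6:10 PM on July 17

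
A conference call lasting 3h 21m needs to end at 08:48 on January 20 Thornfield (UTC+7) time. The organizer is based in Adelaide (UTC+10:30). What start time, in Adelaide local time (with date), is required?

08:57 on January 20

Target end time in UTC: 08:48 − 7:00 = 01:48 on Jan 20.
Subtract 3 hours and 21 minutes → start 22:27 UTC on Jan 19.
Adelaide is UTC+10:30: 22:27 + 10:30 = 08:57 on Jan 20.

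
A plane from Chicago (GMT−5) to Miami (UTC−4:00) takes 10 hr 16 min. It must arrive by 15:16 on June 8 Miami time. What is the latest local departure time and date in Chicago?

04:00 on June 8

Target arrival in UTC: 15:16 + 4:00 = 19:16 on Jun 8.
Subtract 10 hours 16 minutes → departure 09:00 UTC on Jun 8.
Chicago is UTC−5:00: 09:00 − 5:00 = 04:00 on Jun 8.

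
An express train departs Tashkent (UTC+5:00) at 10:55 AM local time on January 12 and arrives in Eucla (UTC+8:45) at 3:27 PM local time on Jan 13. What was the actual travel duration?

Departure in UTC: 10:55 AM − 5:00 = 5:55 AM on Jan 12.
Arrival in UTC: 3:27 PM − 8:45 = 6:42 AM on Jan 13.
Elapsed = 6:42 AM − 5:55 AM (+1 day) = 24 hours 47 minutes.

24 hours 47 minutes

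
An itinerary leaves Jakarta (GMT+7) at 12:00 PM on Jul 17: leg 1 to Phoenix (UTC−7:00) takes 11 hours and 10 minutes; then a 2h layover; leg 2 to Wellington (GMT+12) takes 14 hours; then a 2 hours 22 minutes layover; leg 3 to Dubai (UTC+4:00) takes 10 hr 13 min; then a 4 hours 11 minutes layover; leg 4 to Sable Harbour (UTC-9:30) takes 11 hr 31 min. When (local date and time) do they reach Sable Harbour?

2:57 AM on July 19

Convert departure to UTC: 12:00 PM − 7:00 = 5:00 AM UTC on Jul 17.
Add 11 hours 10 minutes leg 1 → 4:10 PM UTC.
Add 2 hours layover in Phoenix → 6:10 PM UTC.
Add 14 hours leg 2 → 8:10 AM UTC (Jul 18).
Add 2 hours and 22 minutes layover in Wellington → 10:32 AM UTC.
Add 10 hours 13 minutes leg 3 → 8:45 PM UTC.
Add 4 hours 11 minutes layover in Dubai → 12:56 AM UTC (Jul 19).
Add 11 hours and 31 minutes leg 4 → 12:27 PM UTC.
Sable Harbour is UTC−9:30, so local arrival = 12:27 PM − 9:30 = 2:57 AM on Jul 19.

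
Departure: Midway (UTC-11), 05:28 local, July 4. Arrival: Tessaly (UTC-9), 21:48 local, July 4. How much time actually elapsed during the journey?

14 hours 20 minutes

Departure in UTC: 05:28 + 11:00 = 16:28 on Jul 4.
Arrival in UTC: 21:48 + 9:00 = 06:48 on Jul 5.
Elapsed = 06:48 − 16:28 (+1 day) = 14 hours 20 minutes.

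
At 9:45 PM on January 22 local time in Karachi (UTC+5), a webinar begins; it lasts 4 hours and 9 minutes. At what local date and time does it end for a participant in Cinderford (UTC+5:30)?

2:24 AM on January 23

Cinderford is 0:30 ahead of Karachi.
After 4 hours 9 minutes it is 1:54 AM (Jan 23) in Karachi.
Shift by the zone difference: 1:54 AM + 0:30 = 2:24 AM on Jan 23 in Cinderford.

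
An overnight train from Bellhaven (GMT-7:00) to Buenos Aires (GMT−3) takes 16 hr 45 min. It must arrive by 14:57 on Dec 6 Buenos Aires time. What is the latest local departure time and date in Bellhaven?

Target arrival in UTC: 14:57 + 3:00 = 17:57 on Dec 6.
Subtract 16 hours 45 minutes → departure 01:12 UTC on Dec 6.
Bellhaven is UTC−7:00: 01:12 − 7:00 = 18:12 on Dec 5.

18:12 on December 5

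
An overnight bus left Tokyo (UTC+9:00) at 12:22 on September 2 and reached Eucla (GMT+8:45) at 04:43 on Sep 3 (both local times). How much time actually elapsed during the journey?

Departure in UTC: 12:22 − 9:00 = 03:22 on Sep 2.
Arrival in UTC: 04:43 − 8:45 = 19:58 on Sep 2.
Elapsed = 19:58 − 03:22 = 16 hours 36 minutes.

16 hours 36 minutes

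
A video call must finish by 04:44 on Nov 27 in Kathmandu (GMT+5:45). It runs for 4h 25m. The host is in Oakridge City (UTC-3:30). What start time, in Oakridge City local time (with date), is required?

Target end time in UTC: 04:44 − 5:45 = 22:59 on Nov 26.
Subtract 4 hours and 25 minutes → start 18:34 UTC on Nov 26.
Oakridge City is UTC−3:30: 18:34 − 3:30 = 15:04 on Nov 26.

15:04 on Nov 26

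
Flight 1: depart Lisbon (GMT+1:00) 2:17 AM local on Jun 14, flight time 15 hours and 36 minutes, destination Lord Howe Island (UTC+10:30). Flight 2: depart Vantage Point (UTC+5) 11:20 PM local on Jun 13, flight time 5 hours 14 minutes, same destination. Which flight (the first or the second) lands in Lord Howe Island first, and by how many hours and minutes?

the second, by 17 hours 19 minutes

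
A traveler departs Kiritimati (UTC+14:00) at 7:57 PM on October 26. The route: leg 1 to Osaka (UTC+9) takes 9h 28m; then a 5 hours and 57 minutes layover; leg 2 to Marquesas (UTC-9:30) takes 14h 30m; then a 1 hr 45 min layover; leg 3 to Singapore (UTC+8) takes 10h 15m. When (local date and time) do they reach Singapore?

7:52 AM on Oct 28

Convert departure to UTC: 7:57 PM − 14:00 = 5:57 AM UTC on Oct 26.
Add 9 hours 28 minutes leg 1 → 3:25 PM UTC.
Add 5 hours 57 minutes layover in Osaka → 9:22 PM UTC.
Add 14 hours 30 minutes leg 2 → 11:52 AM UTC (Oct 27).
Add 1 hour 45 minutes layover in Marquesas → 1:37 PM UTC.
Add 10 hours and 15 minutes leg 3 → 11:52 PM UTC.
Singapore is UTC+8:00, so local arrival = 11:52 PM + 8:00 = 7:52 AM on Oct 28.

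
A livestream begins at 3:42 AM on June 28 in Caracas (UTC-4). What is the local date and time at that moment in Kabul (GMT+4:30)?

12:12 PM on June 28

In UTC: 3:42 AM + 4:00 = 7:42 AM on Jun 28.
Kabul is UTC+4:30: 7:42 AM + 4:30 = 12:12 PM on Jun 28.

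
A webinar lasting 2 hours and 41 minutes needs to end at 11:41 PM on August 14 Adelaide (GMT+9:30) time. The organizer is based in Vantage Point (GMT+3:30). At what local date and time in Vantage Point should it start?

Target end time in UTC: 11:41 PM − 9:30 = 2:11 PM on Aug 14.
Subtract 2 hours and 41 minutes → start 11:30 AM UTC on Aug 14.
Vantage Point is UTC+3:30: 11:30 AM + 3:30 = 3:00 PM on Aug 14.

3:00 PM on August 14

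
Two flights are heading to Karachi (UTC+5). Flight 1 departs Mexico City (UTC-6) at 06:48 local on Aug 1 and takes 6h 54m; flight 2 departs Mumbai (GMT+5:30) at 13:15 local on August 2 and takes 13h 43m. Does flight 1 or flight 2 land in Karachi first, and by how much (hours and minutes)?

the first, by 25 hours 46 minutes

Flight 1 in UTC: 06:48 + 6:00 = 12:48 on Aug 1.
+6 hours 54 minutes → arrive 19:42 UTC on Aug 1.
Flight 2 in UTC: 13:15 − 5:30 = 07:45 on Aug 2.
+13 hours and 43 minutes → arrive 21:28 UTC on Aug 2.
Flight 1 lands earlier by 25 hours 46 minutes.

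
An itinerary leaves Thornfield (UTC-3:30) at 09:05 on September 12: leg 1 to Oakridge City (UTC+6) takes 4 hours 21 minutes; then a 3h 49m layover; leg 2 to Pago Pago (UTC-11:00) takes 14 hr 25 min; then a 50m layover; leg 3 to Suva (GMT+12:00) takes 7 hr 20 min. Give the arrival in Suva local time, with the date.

Convert departure to UTC: 09:05 + 3:30 = 12:35 UTC on Sep 12.
Add 4 hours 21 minutes leg 1 → 16:56 UTC.
Add 3 hours 49 minutes layover in Oakridge City → 20:45 UTC.
Add 14 hours 25 minutes leg 2 → 11:10 UTC (Sep 13).
Add 50 minutes layover in Pago Pago → 12:00 UTC.
Add 7 hours 20 minutes leg 3 → 19:20 UTC.
Suva is UTC+12:00, so local arrival = 19:20 + 12:00 = 07:20 on Sep 14.

07:20 on September 14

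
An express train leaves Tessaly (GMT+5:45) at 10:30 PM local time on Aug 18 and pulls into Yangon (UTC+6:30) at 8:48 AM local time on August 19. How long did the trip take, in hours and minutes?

Yangon is 0:45 ahead of Tessaly.
Clock-face elapsed time (ignoring zones) is 10 hours 18 minutes.
Actual elapsed = 10 hours 18 minutes − 0:45 = 9 hours 33 minutes.

9 hours 33 minutes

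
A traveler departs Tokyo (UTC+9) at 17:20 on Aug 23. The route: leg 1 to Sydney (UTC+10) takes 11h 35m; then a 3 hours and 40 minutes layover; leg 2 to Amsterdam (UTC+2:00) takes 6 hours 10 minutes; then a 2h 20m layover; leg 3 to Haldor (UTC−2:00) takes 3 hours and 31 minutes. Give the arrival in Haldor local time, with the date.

Convert departure to UTC: 17:20 − 9:00 = 08:20 UTC on Aug 23.
Add 11 hours 35 minutes leg 1 → 19:55 UTC.
Add 3 hours 40 minutes layover in Sydney → 23:35 UTC.
Add 6 hours and 10 minutes leg 2 → 05:45 UTC (Aug 24).
Add 2 hours 20 minutes layover in Amsterdam → 08:05 UTC.
Add 3 hours and 31 minutes leg 3 → 11:36 UTC.
Haldor is UTC−2:00, so local arrival = 11:36 − 2:00 = 09:36 on Aug 24.

09:36 on Aug 24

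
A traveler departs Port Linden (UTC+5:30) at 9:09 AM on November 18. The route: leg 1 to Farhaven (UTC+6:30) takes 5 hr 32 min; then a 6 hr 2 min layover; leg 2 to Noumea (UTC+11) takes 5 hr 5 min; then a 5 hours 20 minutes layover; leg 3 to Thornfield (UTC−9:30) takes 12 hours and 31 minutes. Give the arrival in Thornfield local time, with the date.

4:39 AM on November 19

Convert departure to UTC: 9:09 AM − 5:30 = 3:39 AM UTC on Nov 18.
Add 5 hours 32 minutes leg 1 → 9:11 AM UTC.
Add 6 hours and 2 minutes layover in Farhaven → 3:13 PM UTC.
Add 5 hours 5 minutes leg 2 → 8:18 PM UTC.
Add 5 hours and 20 minutes layover in Noumea → 1:38 AM UTC (Nov 19).
Add 12 hours 31 minutes leg 3 → 2:09 PM UTC.
Thornfield is UTC−9:30, so local arrival = 2:09 PM − 9:30 = 4:39 AM on Nov 19.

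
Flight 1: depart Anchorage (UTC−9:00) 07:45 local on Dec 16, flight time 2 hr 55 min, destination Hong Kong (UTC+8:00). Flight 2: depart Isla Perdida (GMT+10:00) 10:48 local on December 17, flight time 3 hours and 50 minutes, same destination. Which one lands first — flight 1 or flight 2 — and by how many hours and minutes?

Flight 1 in UTC: 07:45 + 9:00 = 16:45 on Dec 16.
+2 hours 55 minutes → arrive 19:40 UTC on Dec 16.
Flight 2 in UTC: 10:48 − 10:00 = 00:48 on Dec 17.
+3 hours 50 minutes → arrive 04:38 UTC on Dec 17.
Flight 1 lands earlier by 8 hours 58 minutes.

the first, by 8 hours 58 minutes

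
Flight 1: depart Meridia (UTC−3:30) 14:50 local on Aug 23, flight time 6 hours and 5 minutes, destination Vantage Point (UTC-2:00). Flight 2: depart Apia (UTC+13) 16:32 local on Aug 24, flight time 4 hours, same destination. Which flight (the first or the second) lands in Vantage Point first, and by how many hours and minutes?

Flight 1 in UTC: 14:50 + 3:30 = 18:20 on Aug 23.
+6 hours 5 minutes → arrive 00:25 UTC on Aug 24.
Flight 2 in UTC: 16:32 − 13:00 = 03:32 on Aug 24.
+4 hours → arrive 07:32 UTC on Aug 24.
Flight 1 lands earlier by 7 hours 7 minutes.

the first, by 7 hours 7 minutes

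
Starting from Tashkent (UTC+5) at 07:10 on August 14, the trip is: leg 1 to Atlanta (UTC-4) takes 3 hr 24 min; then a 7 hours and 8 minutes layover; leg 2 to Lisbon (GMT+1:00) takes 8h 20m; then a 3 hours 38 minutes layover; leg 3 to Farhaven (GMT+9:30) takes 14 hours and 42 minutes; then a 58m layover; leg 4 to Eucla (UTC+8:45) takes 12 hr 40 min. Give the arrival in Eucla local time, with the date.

13:45 on Aug 16

Convert departure to UTC: 07:10 − 5:00 = 02:10 UTC on Aug 14.
Add 3 hours and 24 minutes leg 1 → 05:34 UTC.
Add 7 hours 8 minutes layover in Atlanta → 12:42 UTC.
Add 8 hours 20 minutes leg 2 → 21:02 UTC.
Add 3 hours and 38 minutes layover in Lisbon → 00:40 UTC (Aug 15).
Add 14 hours and 42 minutes leg 3 → 15:22 UTC.
Add 58 minutes layover in Farhaven → 16:20 UTC.
Add 12 hours 40 minutes leg 4 → 05:00 UTC (Aug 16).
Eucla is UTC+8:45, so local arrival = 05:00 + 8:45 = 13:45 on Aug 16.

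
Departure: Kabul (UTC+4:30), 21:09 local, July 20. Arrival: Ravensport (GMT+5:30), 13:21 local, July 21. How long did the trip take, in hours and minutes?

15 hours 12 minutes

Departure in UTC: 21:09 − 4:30 = 16:39 on Jul 20.
Arrival in UTC: 13:21 − 5:30 = 07:51 on Jul 21.
Elapsed = 07:51 − 16:39 (+1 day) = 15 hours 12 minutes.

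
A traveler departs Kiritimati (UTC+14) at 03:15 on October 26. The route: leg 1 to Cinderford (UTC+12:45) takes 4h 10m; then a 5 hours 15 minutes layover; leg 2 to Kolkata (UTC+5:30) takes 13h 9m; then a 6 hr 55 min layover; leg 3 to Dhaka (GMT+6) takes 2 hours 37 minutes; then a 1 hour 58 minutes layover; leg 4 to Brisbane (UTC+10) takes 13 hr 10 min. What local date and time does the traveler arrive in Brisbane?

22:29 on October 27

Convert departure to UTC: 03:15 − 14:00 = 13:15 UTC on Oct 25.
Add 4 hours 10 minutes leg 1 → 17:25 UTC.
Add 5 hours 15 minutes layover in Cinderford → 22:40 UTC.
Add 13 hours and 9 minutes leg 2 → 11:49 UTC (Oct 26).
Add 6 hours 55 minutes layover in Kolkata → 18:44 UTC.
Add 2 hours 37 minutes leg 3 → 21:21 UTC.
Add 1 hour and 58 minutes layover in Dhaka → 23:19 UTC.
Add 13 hours 10 minutes leg 4 → 12:29 UTC (Oct 27).
Brisbane is UTC+10:00, so local arrival = 12:29 + 10:00 = 22:29 on Oct 27.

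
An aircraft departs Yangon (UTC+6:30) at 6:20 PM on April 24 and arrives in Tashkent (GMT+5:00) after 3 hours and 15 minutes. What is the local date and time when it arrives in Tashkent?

8:05 PM on April 24

Convert departure to UTC: 6:20 PM − 6:30 = 11:50 AM UTC on Apr 24.
Add 3 hours 15 minutes travel time → 3:05 PM UTC.
Tashkent is UTC+5:00, so local arrival = 3:05 PM + 5:00 = 8:05 PM on Apr 24.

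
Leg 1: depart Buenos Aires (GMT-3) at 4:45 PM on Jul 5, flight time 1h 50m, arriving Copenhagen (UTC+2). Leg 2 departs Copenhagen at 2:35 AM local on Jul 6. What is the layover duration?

Convert departure to UTC: 4:45 PM + 3:00 = 7:45 PM UTC on Jul 5.
Add 1 hour and 50 minutes flight time → 9:35 PM UTC.
Copenhagen is UTC+2:00, so local arrival = 9:35 PM + 2:00 = 11:35 PM on Jul 5.
Layover = 2:35 AM − 11:35 PM (+1 day) = 3 hours.

3 hours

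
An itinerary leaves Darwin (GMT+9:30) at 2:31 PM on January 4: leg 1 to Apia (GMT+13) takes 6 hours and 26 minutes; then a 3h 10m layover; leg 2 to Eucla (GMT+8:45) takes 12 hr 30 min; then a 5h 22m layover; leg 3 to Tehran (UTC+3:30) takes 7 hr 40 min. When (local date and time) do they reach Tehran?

7:39 PM on January 5

Convert departure to UTC: 2:31 PM − 9:30 = 5:01 AM UTC on Jan 4.
Add 6 hours and 26 minutes leg 1 → 11:27 AM UTC.
Add 3 hours and 10 minutes layover in Apia → 2:37 PM UTC.
Add 12 hours and 30 minutes leg 2 → 3:07 AM UTC (Jan 5).
Add 5 hours 22 minutes layover in Eucla → 8:29 AM UTC.
Add 7 hours and 40 minutes leg 3 → 4:09 PM UTC.
Tehran is UTC+3:30, so local arrival = 4:09 PM + 3:30 = 7:39 PM on Jan 5.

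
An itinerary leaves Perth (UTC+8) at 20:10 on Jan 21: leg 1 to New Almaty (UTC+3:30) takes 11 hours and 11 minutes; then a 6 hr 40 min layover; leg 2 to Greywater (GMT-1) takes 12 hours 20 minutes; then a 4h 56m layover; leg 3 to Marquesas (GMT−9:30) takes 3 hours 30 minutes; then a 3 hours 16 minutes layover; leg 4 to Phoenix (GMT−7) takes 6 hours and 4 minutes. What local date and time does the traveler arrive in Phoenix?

05:07 on January 23

Convert departure to UTC: 20:10 − 8:00 = 12:10 UTC on Jan 21.
Add 11 hours and 11 minutes leg 1 → 23:21 UTC.
Add 6 hours 40 minutes layover in New Almaty → 06:01 UTC (Jan 22).
Add 12 hours 20 minutes leg 2 → 18:21 UTC.
Add 4 hours 56 minutes layover in Greywater → 23:17 UTC.
Add 3 hours and 30 minutes leg 3 → 02:47 UTC (Jan 23).
Add 3 hours and 16 minutes layover in Marquesas → 06:03 UTC.
Add 6 hours and 4 minutes leg 4 → 12:07 UTC.
Phoenix is UTC−7:00, so local arrival = 12:07 − 7:00 = 05:07 on Jan 23.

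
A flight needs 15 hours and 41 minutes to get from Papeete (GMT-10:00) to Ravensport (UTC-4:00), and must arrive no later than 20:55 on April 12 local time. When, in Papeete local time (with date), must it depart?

Target arrival in UTC: 20:55 + 4:00 = 00:55 on Apr 13.
Subtract 15 hours 41 minutes → departure 09:14 UTC on Apr 12.
Papeete is UTC−10:00: 09:14 − 10:00 = 23:14 on Apr 11.

23:14 on Apr 11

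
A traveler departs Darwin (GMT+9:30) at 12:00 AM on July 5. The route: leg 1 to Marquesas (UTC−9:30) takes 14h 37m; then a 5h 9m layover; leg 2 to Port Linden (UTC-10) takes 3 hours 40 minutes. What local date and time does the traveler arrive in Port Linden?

3:56 AM on Jul 5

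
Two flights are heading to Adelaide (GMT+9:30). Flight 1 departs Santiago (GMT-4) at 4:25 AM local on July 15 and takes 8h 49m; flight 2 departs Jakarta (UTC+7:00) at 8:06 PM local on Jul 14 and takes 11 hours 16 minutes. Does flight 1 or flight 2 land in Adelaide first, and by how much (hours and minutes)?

Flight 1 in UTC: 4:25 AM + 4:00 = 8:25 AM on Jul 15.
+8 hours 49 minutes → arrive 5:14 PM UTC on Jul 15.
Flight 2 in UTC: 8:06 PM − 7:00 = 1:06 PM on Jul 14.
+11 hours and 16 minutes → arrive 12:22 AM UTC on Jul 15.
Flight 2 lands earlier by 16 hours 52 minutes.

the second, by 16 hours 52 minutes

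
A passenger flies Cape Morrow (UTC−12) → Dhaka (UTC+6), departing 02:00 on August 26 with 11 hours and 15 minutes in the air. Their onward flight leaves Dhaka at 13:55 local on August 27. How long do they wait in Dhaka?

6 hours 40 minutes

Convert departure to UTC: 02:00 + 12:00 = 14:00 UTC on Aug 26.
Add 11 hours 15 minutes flight time → 01:15 UTC (Aug 27).
Dhaka is UTC+6:00, so local arrival = 01:15 + 6:00 = 07:15 on Aug 27.
Layover = 13:55 − 07:15 = 6 hours 40 minutes.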